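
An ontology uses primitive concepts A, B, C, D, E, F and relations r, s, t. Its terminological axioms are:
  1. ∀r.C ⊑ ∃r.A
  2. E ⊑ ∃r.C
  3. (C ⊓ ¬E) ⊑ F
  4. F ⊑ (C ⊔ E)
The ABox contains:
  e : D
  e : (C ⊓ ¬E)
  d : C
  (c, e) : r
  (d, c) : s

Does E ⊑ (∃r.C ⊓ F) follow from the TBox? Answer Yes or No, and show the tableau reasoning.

No

1. E ⊑ (∃r.C ⊓ F)  ⇔  (E ⊓ (∀r.¬C ⊔ ¬F)) unsat w.r.t. T
   apply at x₀: E⊑∃r.C
   open: L(x₀) ⊇ {E, ¬F, ∃r.C, ∃r.¬C} (+ ∃-successors)
2. Hence E ⊑ (∃r.C ⊓ F): not entailed.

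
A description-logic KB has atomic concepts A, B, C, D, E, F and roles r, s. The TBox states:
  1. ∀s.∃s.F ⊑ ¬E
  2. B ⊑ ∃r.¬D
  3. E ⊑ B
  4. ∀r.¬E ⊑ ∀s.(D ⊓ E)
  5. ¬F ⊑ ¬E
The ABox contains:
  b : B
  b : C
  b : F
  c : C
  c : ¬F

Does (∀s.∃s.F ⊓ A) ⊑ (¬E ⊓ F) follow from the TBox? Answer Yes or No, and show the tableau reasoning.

1. (∀s.∃s.F ⊓ A) ⊑ (¬E ⊓ F)  ⇔  ((∀s.∃s.F ⊓ A) ⊓ (E ⊔ ¬F)) unsat w.r.t. T
   apply at x₀: ∀s.∃s.F⊑¬E
   open: L(x₀) ⊇ {A, ¬B, ¬E, ¬F, ∀s.∃s.F, …} (+ ∃-successors)
2. Hence (∀s.∃s.F ⊓ A) ⊑ (¬E ⊓ F): not entailed.

No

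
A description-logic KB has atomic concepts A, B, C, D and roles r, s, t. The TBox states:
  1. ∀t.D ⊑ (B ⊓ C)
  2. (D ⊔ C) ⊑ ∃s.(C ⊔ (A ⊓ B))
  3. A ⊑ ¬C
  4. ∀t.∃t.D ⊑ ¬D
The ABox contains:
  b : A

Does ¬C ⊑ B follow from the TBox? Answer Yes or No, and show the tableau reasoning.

No

1. ¬C ⊑ B  ⇔  (¬C ⊓ ¬B) unsat w.r.t. T
   open: L(x₀) ⊇ {¬B, ¬C, ¬D, ∃t.¬D} (+ ∃-successors)
2. Hence ¬C ⊑ B: not entailed.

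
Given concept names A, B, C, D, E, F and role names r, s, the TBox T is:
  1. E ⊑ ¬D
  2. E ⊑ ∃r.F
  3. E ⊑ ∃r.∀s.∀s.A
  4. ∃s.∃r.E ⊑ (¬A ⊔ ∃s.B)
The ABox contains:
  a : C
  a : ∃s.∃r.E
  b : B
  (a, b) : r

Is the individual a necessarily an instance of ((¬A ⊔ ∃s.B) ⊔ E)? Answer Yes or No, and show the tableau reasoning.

Yes

1. a : ((¬A ⊔ ∃s.B) ⊔ E)?  L(a) = {C, ∃s.∃r.E} ∪ {((A ⊓ ∀s.¬B) ⊓ ¬E)}
   clash {B, ¬B} at an ∃-successor — a ∈ ((¬A ⊔ ∃s.B) ⊔ E)
2. Hence a : ((¬A ⊔ ∃s.B) ⊔ E): entailed.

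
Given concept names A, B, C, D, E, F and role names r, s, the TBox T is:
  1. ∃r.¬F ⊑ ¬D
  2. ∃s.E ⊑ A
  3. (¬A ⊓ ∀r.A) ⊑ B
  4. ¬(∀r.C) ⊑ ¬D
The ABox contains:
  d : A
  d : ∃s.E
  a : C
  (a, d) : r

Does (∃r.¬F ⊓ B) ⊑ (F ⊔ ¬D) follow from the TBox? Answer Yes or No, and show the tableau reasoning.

Yes

1. (∃r.¬F ⊓ B) ⊑ (F ⊔ ¬D)  ⇔  ((∃r.¬F ⊓ B) ⊓ (¬F ⊓ D)) unsat w.r.t. T
   all branches close; clash {D, ¬D} at x₀
2. Hence (∃r.¬F ⊓ B) ⊑ (F ⊔ ¬D): entailed.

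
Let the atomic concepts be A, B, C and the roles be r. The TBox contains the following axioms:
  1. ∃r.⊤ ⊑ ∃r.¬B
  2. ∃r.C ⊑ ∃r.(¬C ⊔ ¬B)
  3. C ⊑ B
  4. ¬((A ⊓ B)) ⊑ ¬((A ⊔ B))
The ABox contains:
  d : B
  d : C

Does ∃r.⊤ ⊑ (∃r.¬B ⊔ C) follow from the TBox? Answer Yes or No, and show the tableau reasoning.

Yes

1. ∃r.⊤ ⊑ (∃r.¬B ⊔ C)  ⇔  (∃r.⊤ ⊓ (∀r.B ⊓ ¬C)) unsat w.r.t. T
   all branches close; clash {B, ¬B} at an ∃-successor
2. Hence ∃r.⊤ ⊑ (∃r.¬B ⊔ C): entailed.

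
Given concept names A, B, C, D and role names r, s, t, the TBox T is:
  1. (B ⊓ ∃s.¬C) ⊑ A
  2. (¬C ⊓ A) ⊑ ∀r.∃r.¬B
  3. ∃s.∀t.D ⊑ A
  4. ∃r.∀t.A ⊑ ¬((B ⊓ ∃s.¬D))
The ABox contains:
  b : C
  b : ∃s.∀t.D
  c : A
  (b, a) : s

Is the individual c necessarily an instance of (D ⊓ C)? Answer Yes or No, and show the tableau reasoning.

1. c : (D ⊓ C)?  L(c) = {A} ∪ {(¬D ⊔ ¬C)}
   open: L(c) ⊇ {A, C, ¬D, ∀r.∃t.¬A} — c ∉ (D ⊓ C) possible
2. Hence c : (D ⊓ C): not entailed.

No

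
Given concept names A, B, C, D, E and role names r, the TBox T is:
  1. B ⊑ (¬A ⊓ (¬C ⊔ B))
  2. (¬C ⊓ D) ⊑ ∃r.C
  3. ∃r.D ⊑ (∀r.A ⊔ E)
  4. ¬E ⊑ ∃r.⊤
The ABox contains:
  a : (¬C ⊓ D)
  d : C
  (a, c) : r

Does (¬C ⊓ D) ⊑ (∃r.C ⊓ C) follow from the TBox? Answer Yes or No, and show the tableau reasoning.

1. (¬C ⊓ D) ⊑ (∃r.C ⊓ C)  ⇔  ((¬C ⊓ D) ⊓ (∀r.¬C ⊔ ¬C)) unsat w.r.t. T
   apply at x₀: (¬C ⊓ D)⊑∃r.C
   open: L(x₀) ⊇ {D, E, ¬B, ¬C, ∀r.¬D, …} (+ ∃-successors)
2. Hence (¬C ⊓ D) ⊑ (∃r.C ⊓ C): not entailed.

No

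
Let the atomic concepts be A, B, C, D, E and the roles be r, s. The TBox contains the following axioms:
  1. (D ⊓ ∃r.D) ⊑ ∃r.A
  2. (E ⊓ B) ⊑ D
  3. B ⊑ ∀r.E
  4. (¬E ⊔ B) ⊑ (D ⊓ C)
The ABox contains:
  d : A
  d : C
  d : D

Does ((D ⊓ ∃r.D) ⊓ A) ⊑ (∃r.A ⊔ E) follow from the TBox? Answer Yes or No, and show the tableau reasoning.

Yes

1. ((D ⊓ ∃r.D) ⊓ A) ⊑ (∃r.A ⊔ E)  ⇔  (((D ⊓ ∃r.D) ⊓ A) ⊓ (∀r.¬A ⊓ ¬E)) unsat w.r.t. T
   all branches close; clash {A, ¬A} at an ∃-successor
2. Hence ((D ⊓ ∃r.D) ⊓ A) ⊑ (∃r.A ⊔ E): entailed.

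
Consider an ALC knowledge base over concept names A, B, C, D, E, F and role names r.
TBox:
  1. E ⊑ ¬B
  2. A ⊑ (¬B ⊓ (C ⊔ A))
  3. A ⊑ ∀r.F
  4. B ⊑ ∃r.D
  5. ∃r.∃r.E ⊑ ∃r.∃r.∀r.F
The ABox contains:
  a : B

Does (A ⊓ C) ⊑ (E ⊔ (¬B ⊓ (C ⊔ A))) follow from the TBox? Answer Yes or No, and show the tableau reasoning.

Yes

1. (A ⊓ C) ⊑ (E ⊔ (¬B ⊓ (C ⊔ A)))  ⇔  ((A ⊓ C) ⊓ (¬E ⊓ (B ⊔ (¬C ⊓ ¬A)))) unsat w.r.t. T
   all branches close; clash {A, ¬A} at x₀
2. Hence (A ⊓ C) ⊑ (E ⊔ (¬B ⊓ (C ⊔ A))): entailed.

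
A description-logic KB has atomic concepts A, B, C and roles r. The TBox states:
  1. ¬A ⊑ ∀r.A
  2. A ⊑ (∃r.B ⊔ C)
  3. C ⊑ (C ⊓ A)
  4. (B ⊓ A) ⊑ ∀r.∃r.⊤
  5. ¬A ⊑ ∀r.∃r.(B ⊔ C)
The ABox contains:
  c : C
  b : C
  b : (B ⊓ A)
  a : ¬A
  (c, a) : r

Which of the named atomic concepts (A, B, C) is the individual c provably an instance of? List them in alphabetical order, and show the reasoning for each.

{A, C}

1. c : A?  L(c) = {C} ∪ {¬A}
   clash {A, ¬A} at c — c ∈ A
2. c : B?  L(c) = {C} ∪ {¬B}
   apply at c: C⊑(C ⊓ A)
   open: L(c) ⊇ {A, C, ¬B} — c ∉ B possible
3. c : C?  L(c) = {C} ∪ {¬C}
   clash {C, ¬C} at c — c ∈ C
4. Entailed for c: {A, C}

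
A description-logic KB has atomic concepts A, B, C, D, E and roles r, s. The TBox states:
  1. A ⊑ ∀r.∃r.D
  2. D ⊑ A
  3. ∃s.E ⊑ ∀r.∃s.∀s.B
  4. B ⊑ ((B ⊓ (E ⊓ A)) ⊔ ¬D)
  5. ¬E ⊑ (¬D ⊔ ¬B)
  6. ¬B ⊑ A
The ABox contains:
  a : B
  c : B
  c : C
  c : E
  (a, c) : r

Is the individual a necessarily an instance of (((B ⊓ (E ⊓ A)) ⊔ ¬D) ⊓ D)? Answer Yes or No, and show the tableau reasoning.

1. a : (((B ⊓ (E ⊓ A)) ⊔ ¬D) ⊓ D)?  L(a) = {B} ∪ {(((¬B ⊔ (¬E ⊔ ¬A)) ⊓ D) ⊔ ¬D)}
   apply at a: B⊑((B ⊓ (E ⊓ A)) ⊔ ¬D)
   open: L(a) ⊇ {B, E, ¬A, ¬D, ∀s.¬E} — a ∉ (((B ⊓ (E ⊓ A)) ⊔ ¬D) ⊓ D) possible
2. Hence a : (((B ⊓ (E ⊓ A)) ⊔ ¬D) ⊓ D): not entailed.

No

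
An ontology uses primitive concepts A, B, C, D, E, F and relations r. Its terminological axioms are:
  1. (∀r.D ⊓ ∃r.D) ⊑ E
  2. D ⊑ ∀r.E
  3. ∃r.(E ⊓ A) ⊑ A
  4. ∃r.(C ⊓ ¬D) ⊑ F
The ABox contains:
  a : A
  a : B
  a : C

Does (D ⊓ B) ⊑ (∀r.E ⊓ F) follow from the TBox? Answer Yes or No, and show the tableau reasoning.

No

1. (D ⊓ B) ⊑ (∀r.E ⊓ F)  ⇔  ((D ⊓ B) ⊓ (∃r.¬E ⊔ ¬F)) unsat w.r.t. T
   apply at x₀: D⊑∀r.E
   open: L(x₀) ⊇ {B, D, ¬F, ∀r.(¬C ⊔ D), ∀r.(¬E ⊔ ¬A), …} (+ ∃-successors)
2. Hence (D ⊓ B) ⊑ (∀r.E ⊓ F): not entailed.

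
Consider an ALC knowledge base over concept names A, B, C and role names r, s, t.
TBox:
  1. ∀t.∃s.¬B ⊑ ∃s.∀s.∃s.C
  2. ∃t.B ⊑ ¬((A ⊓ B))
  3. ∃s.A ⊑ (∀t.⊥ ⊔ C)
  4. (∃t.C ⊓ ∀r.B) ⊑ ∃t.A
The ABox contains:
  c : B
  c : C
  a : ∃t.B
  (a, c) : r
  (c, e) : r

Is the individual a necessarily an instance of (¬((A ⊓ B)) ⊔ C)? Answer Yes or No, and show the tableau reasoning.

1. a : (¬((A ⊓ B)) ⊔ C)?  L(a) = {∃t.B} ∪ {((A ⊓ B) ⊓ ¬C)}
   clash {C, ¬C} at a — a ∈ (¬((A ⊓ B)) ⊔ C)
2. Hence a : (¬((A ⊓ B)) ⊔ C): entailed.

Yes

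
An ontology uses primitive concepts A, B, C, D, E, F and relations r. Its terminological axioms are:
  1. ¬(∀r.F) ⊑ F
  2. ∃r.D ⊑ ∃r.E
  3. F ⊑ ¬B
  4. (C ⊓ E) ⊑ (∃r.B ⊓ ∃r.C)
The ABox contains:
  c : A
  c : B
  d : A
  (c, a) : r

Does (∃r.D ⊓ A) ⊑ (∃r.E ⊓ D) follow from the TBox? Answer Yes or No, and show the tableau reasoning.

1. (∃r.D ⊓ A) ⊑ (∃r.E ⊓ D)  ⇔  ((∃r.D ⊓ A) ⊓ (∀r.¬E ⊔ ¬D)) unsat w.r.t. T
   apply at x₀: ∃r.D⊑∃r.E
   open: L(x₀) ⊇ {A, ¬C, ¬D, ¬F, ∀r.F, …} (+ ∃-successors)
2. Hence (∃r.D ⊓ A) ⊑ (∃r.E ⊓ D): not entailed.

No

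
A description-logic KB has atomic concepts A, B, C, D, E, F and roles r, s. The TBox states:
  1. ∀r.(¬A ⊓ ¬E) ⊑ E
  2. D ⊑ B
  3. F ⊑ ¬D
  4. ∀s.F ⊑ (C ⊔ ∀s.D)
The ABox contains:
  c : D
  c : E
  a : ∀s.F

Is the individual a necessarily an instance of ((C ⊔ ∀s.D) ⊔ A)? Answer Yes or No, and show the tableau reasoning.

1. a : ((C ⊔ ∀s.D) ⊔ A)?  L(a) = {∀s.F} ∪ {((¬C ⊓ ∃s.¬D) ⊓ ¬A)}
   clash {D, ¬D} at an ∃-successor — a ∈ ((C ⊔ ∀s.D) ⊔ A)
2. Hence a : ((C ⊔ ∀s.D) ⊔ A): entailed.

Yes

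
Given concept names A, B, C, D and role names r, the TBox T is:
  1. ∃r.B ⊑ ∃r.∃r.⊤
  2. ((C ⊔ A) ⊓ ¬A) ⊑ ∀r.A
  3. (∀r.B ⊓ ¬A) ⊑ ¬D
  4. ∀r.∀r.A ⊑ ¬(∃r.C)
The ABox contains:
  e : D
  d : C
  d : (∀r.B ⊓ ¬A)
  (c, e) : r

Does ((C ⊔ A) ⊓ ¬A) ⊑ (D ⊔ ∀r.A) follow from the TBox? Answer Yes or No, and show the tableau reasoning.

Yes

1. ((C ⊔ A) ⊓ ¬A) ⊑ (D ⊔ ∀r.A)  ⇔  (((C ⊔ A) ⊓ ¬A) ⊓ (¬D ⊓ ∃r.¬A)) unsat w.r.t. T
   all branches close; clash {A, ¬A} at x₀
2. Hence ((C ⊔ A) ⊓ ¬A) ⊑ (D ⊔ ∀r.A): entailed.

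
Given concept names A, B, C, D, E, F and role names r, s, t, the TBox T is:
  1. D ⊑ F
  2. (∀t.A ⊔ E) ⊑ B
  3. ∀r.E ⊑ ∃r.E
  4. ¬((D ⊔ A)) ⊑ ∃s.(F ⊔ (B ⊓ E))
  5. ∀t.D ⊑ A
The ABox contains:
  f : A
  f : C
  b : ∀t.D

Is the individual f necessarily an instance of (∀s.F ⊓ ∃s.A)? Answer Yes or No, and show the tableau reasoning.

No

1. f : (∀s.F ⊓ ∃s.A)?  L(f) = {A, C} ∪ {(∃s.¬F ⊔ ∀s.¬A)}
   open: L(f) ⊇ {A, C, ¬D, ¬E, ∃r.¬E, …} (+ ∃-successors) — f ∉ (∀s.F ⊓ ∃s.A) possible
2. Hence f : (∀s.F ⊓ ∃s.A): not entailed.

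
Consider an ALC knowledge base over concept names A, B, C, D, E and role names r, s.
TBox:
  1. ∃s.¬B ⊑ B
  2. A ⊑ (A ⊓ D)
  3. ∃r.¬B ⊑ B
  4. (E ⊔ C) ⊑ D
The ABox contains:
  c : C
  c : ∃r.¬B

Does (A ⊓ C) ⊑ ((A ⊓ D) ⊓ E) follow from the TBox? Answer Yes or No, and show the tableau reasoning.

No

1. (A ⊓ C) ⊑ ((A ⊓ D) ⊓ E)  ⇔  ((A ⊓ C) ⊓ ((¬A ⊔ ¬D) ⊔ ¬E)) unsat w.r.t. T
   apply at x₀: A⊑(A ⊓ D)
   open: L(x₀) ⊇ {A, C, D, ¬E, ∀r.B, …}
2. Hence (A ⊓ C) ⊑ ((A ⊓ D) ⊓ E): not entailed.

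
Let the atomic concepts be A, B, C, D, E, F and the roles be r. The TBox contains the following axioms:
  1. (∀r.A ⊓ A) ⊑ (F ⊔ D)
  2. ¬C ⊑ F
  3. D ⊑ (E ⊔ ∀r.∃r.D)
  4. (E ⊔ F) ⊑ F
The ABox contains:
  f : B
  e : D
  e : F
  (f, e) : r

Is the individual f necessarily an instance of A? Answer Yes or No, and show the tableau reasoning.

No

1. f : A?  L(f) = {B} ∪ {¬A}
   open: L(f) ⊇ {B, C, ¬A, ¬D, ¬E, …} — f ∉ A possible
2. Hence f : A: not entailed.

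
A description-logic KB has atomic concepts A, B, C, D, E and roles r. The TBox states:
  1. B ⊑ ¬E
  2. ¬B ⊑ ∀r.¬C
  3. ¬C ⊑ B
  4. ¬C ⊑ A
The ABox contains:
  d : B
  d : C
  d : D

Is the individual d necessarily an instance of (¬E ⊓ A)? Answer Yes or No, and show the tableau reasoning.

No

1. d : (¬E ⊓ A)?  L(d) = {B, C, D} ∪ {(E ⊔ ¬A)}
   apply at d: B⊑¬E
   open: L(d) ⊇ {B, C, D, ¬A, ¬E} — d ∉ (¬E ⊓ A) possible
2. Hence d : (¬E ⊓ A): not entailed.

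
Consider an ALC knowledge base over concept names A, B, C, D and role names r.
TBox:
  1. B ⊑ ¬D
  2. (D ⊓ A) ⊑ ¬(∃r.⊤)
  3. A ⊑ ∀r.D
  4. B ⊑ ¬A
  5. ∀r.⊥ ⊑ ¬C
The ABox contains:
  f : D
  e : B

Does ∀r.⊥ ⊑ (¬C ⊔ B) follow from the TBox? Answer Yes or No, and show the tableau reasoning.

1. ∀r.⊥ ⊑ (¬C ⊔ B)  ⇔  (∀r.⊥ ⊓ (C ⊓ ¬B)) unsat w.r.t. T
   all branches close; clash {C, ¬C} at x₀
2. Hence ∀r.⊥ ⊑ (¬C ⊔ B): entailed.

Yes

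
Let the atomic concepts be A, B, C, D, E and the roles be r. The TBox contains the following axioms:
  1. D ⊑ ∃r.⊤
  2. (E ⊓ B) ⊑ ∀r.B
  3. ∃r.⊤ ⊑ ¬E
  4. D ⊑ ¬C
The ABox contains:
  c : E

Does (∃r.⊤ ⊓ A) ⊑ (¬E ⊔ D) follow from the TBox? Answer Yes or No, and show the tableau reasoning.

Yes

1. (∃r.⊤ ⊓ A) ⊑ (¬E ⊔ D)  ⇔  ((∃r.⊤ ⊓ A) ⊓ (E ⊓ ¬D)) unsat w.r.t. T
   all branches close; clash {E, ¬E} at x₀
2. Hence (∃r.⊤ ⊓ A) ⊑ (¬E ⊔ D): entailed.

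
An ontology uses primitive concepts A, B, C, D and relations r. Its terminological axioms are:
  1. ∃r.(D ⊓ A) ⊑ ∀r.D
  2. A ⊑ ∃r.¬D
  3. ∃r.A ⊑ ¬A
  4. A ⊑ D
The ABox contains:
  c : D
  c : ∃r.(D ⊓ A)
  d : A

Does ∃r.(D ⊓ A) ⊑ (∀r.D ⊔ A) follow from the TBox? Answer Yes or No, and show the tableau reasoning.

Yes

1. ∃r.(D ⊓ A) ⊑ (∀r.D ⊔ A)  ⇔  (∃r.(D ⊓ A) ⊓ (∃r.¬D ⊓ ¬A)) unsat w.r.t. T
   all branches close; clash {D, ¬D} at an ∃-successor
2. Hence ∃r.(D ⊓ A) ⊑ (∀r.D ⊔ A): entailed.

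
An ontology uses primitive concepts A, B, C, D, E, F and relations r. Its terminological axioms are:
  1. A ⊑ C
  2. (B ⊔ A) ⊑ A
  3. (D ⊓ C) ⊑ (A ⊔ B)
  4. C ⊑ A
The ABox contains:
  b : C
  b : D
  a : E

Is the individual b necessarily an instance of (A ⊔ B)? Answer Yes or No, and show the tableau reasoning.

Yes

1. b : (A ⊔ B)?  L(b) = {C, D} ∪ {(¬A ⊓ ¬B)}
   clash {A, ¬A} at b — b ∈ (A ⊔ B)
2. Hence b : (A ⊔ B): entailed.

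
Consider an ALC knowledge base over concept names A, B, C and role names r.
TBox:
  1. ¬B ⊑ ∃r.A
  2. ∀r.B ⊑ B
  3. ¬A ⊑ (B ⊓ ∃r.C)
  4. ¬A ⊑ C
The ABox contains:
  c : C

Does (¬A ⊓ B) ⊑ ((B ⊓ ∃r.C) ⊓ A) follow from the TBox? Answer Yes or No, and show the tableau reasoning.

1. (¬A ⊓ B) ⊑ ((B ⊓ ∃r.C) ⊓ A)  ⇔  ((¬A ⊓ B) ⊓ ((¬B ⊔ ∀r.¬C) ⊔ ¬A)) unsat w.r.t. T
   apply at x₀: ¬A⊑(B ⊓ ∃r.C); ¬A⊑C
   open: L(x₀) ⊇ {B, C, ¬A, ∃r.C} (+ ∃-successors)
2. Hence (¬A ⊓ B) ⊑ ((B ⊓ ∃r.C) ⊓ A): not entailed.

No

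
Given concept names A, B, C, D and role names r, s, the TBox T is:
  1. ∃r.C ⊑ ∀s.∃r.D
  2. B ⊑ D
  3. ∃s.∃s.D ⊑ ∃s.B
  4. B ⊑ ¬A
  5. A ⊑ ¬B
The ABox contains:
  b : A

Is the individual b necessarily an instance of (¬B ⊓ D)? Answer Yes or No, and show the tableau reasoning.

No

1. b : (¬B ⊓ D)?  L(b) = {A} ∪ {(B ⊔ ¬D)}
   apply at b: A⊑¬B
   open: L(b) ⊇ {A, ¬B, ¬D, ∀r.¬C, ∀s.∀s.¬D} — b ∉ (¬B ⊓ D) possible
2. Hence b : (¬B ⊓ D): not entailed.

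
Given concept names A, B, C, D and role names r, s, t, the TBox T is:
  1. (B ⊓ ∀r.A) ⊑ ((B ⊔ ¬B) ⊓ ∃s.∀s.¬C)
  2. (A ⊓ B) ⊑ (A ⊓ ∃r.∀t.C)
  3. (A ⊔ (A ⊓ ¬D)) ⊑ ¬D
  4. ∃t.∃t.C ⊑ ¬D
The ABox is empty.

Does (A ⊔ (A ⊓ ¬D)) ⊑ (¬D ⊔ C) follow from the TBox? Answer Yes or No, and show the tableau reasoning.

1. (A ⊔ (A ⊓ ¬D)) ⊑ (¬D ⊔ C)  ⇔  ((A ⊔ (A ⊓ ¬D)) ⊓ (D ⊓ ¬C)) unsat w.r.t. T
   all branches close; clash {D, ¬D} at x₀
2. Hence (A ⊔ (A ⊓ ¬D)) ⊑ (¬D ⊔ C): entailed.

Yes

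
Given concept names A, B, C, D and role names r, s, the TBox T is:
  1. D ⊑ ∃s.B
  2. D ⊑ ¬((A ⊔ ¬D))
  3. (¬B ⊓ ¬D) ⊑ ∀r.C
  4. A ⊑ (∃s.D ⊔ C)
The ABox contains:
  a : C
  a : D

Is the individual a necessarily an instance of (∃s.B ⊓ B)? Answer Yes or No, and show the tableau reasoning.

No

1. a : (∃s.B ⊓ B)?  L(a) = {C, D} ∪ {(∀s.¬B ⊔ ¬B)}
   apply at a: D⊑∃s.B; D⊑¬((A ⊔ ¬D))
   open: L(a) ⊇ {C, D, ¬A, ¬B, ∃s.B} (+ ∃-successors) — a ∉ (∃s.B ⊓ B) possible
2. Hence a : (∃s.B ⊓ B): not entailed.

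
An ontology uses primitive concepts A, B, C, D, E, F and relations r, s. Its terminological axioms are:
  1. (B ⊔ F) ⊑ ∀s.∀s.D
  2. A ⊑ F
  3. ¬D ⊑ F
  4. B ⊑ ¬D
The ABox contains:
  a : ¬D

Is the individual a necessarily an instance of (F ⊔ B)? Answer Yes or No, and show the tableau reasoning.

1. a : (F ⊔ B)?  L(a) = {¬D} ∪ {(¬F ⊓ ¬B)}
   clash {F, ¬F} at a — a ∈ (F ⊔ B)
2. Hence a : (F ⊔ B): entailed.

Yes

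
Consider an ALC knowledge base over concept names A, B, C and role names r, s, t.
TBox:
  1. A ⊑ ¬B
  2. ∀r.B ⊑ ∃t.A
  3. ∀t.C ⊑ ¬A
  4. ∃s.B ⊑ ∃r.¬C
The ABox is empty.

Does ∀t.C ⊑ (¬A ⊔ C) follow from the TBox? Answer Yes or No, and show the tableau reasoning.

1. ∀t.C ⊑ (¬A ⊔ C)  ⇔  (∀t.C ⊓ (A ⊓ ¬C)) unsat w.r.t. T
   all branches close; clash {A, ¬A} at x₀
2. Hence ∀t.C ⊑ (¬A ⊔ C): entailed.

Yes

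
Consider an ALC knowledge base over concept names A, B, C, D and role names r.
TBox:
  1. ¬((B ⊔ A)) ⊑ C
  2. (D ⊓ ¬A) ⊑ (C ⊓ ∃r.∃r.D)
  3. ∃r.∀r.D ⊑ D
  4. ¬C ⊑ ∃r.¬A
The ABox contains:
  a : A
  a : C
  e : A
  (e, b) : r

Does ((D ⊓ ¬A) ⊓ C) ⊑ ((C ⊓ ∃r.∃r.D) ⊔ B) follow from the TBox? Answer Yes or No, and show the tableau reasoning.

1. ((D ⊓ ¬A) ⊓ C) ⊑ ((C ⊓ ∃r.∃r.D) ⊔ B)  ⇔  (((D ⊓ ¬A) ⊓ C) ⊓ ((¬C ⊔ ∀r.∀r.¬D) ⊓ ¬B)) unsat w.r.t. T
   all branches close; clash {D, ¬D} at an ∃-successor
2. Hence ((D ⊓ ¬A) ⊓ C) ⊑ ((C ⊓ ∃r.∃r.D) ⊔ B): entailed.

Yes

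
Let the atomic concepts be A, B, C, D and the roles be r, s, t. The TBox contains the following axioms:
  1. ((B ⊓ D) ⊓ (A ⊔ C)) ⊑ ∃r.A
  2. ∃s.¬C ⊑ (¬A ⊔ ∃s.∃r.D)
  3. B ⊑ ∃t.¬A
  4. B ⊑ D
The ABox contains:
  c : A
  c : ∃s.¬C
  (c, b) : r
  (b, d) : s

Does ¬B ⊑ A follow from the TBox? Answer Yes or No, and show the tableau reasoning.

1. ¬B ⊑ A  ⇔  (¬B ⊓ ¬A) unsat w.r.t. T
   open: L(x₀) ⊇ {¬A, ¬B, ∀s.C}
2. Hence ¬B ⊑ A: not entailed.

No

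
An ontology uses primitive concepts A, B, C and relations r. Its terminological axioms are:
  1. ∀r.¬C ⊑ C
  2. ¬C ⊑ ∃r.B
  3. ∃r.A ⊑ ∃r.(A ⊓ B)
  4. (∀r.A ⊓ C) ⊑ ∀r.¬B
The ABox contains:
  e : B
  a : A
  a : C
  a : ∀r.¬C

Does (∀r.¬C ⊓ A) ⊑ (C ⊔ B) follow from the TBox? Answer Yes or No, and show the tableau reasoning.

1. (∀r.¬C ⊓ A) ⊑ (C ⊔ B)  ⇔  ((∀r.¬C ⊓ A) ⊓ (¬C ⊓ ¬B)) unsat w.r.t. T
   all branches close; clash {C, ¬C} at x₀
2. Hence (∀r.¬C ⊓ A) ⊑ (C ⊔ B): entailed.

Yes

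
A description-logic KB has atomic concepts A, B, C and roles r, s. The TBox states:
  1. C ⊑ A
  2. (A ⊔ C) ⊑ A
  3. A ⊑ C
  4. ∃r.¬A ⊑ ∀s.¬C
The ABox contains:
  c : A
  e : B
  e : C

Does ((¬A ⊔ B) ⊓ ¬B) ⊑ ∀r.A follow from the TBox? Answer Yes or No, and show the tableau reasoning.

No

1. ((¬A ⊔ B) ⊓ ¬B) ⊑ ∀r.A  ⇔  (((¬A ⊔ B) ⊓ ¬B) ⊓ ∃r.¬A) unsat w.r.t. T
   apply at x₀: ∃r.¬A⊑∀s.¬C
   open: L(x₀) ⊇ {¬A, ¬B, ¬C, ∀s.¬C, ∃r.¬A} (+ ∃-successors)
2. Hence ((¬A ⊔ B) ⊓ ¬B) ⊑ ∀r.A: not entailed.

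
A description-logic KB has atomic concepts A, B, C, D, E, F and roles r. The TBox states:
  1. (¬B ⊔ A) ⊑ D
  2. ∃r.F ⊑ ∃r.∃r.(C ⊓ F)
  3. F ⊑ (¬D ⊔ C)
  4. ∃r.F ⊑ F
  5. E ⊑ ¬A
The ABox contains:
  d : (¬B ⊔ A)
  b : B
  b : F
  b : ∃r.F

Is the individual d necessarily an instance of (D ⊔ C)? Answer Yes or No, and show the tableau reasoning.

1. d : (D ⊔ C)?  L(d) = {(¬B ⊔ A)} ∪ {(¬D ⊓ ¬C)}
   clash {A, ¬A} at d — d ∈ (D ⊔ C)
2. Hence d : (D ⊔ C): entailed.

Yes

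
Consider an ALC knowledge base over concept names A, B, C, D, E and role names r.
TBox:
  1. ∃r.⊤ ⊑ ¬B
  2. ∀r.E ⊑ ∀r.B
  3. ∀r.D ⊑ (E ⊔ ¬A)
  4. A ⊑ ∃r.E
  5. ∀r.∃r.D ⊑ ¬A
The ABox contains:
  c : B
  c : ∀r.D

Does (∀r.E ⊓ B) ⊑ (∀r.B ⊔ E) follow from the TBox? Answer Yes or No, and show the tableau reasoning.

Yes

1. (∀r.E ⊓ B) ⊑ (∀r.B ⊔ E)  ⇔  ((∀r.E ⊓ B) ⊓ (∃r.¬B ⊓ ¬E)) unsat w.r.t. T
   all branches close; clash {B, ¬B} at x₀
2. Hence (∀r.E ⊓ B) ⊑ (∀r.B ⊔ E): entailed.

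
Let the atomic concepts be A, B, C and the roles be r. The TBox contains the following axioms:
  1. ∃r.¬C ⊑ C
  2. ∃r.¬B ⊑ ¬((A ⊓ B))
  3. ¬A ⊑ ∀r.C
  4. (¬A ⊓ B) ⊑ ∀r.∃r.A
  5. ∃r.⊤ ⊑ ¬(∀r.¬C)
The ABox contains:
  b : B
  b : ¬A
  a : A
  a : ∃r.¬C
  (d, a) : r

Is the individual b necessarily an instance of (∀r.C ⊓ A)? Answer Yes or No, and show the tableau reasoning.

No

1. b : (∀r.C ⊓ A)?  L(b) = {B, ¬A} ∪ {(∃r.¬C ⊔ ¬A)}
   apply at b: ¬A⊑∀r.C
   open: L(b) ⊇ {B, ¬A, ∀r.B, ∀r.C, ∀r.∃r.A, …} — b ∉ (∀r.C ⊓ A) possible
2. Hence b : (∀r.C ⊓ A): not entailed.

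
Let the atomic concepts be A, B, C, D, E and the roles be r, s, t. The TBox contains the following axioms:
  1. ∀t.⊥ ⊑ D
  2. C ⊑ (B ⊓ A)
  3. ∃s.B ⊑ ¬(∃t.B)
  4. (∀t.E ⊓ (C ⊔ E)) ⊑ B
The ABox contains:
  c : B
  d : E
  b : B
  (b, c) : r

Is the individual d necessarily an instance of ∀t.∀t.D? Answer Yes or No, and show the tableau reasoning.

1. d : ∀t.∀t.D?  L(d) = {E} ∪ {∃t.∃t.¬D}
   open: L(d) ⊇ {E, ¬C, ∀s.¬B, ∃t.¬E, ∃t.∃t.¬D, …} (+ ∃-successors) — d ∉ ∀t.∀t.D possible
2. Hence d : ∀t.∀t.D: not entailed.

No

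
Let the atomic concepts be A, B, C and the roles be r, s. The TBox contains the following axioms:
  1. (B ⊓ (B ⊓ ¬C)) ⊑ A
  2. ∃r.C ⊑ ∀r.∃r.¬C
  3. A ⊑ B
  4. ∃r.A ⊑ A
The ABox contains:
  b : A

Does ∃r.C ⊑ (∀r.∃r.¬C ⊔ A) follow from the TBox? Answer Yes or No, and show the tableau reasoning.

Yes

1. ∃r.C ⊑ (∀r.∃r.¬C ⊔ A)  ⇔  (∃r.C ⊓ (∃r.∀r.C ⊓ ¬A)) unsat w.r.t. T
   all branches close; clash {A, ¬A} at x₀
2. Hence ∃r.C ⊑ (∀r.∃r.¬C ⊔ A): entailed.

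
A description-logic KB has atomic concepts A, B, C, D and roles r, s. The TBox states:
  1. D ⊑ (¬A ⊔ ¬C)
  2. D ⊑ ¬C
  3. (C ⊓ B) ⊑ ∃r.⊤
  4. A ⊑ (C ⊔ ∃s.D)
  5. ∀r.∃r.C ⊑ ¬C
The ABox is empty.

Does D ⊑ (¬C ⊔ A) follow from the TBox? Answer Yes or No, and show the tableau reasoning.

Yes

1. D ⊑ (¬C ⊔ A)  ⇔  (D ⊓ (C ⊓ ¬A)) unsat w.r.t. T
   all branches close; clash {C, ¬C} at x₀
2. Hence D ⊑ (¬C ⊔ A): entailed.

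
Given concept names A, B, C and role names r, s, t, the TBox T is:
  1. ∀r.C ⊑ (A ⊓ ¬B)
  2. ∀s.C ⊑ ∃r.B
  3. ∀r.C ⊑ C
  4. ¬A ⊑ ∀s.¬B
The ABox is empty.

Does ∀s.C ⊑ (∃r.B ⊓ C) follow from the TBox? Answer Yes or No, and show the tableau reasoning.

1. ∀s.C ⊑ (∃r.B ⊓ C)  ⇔  (∀s.C ⊓ (∀r.¬B ⊔ ¬C)) unsat w.r.t. T
   apply at x₀: ∀s.C⊑∃r.B
   open: L(x₀) ⊇ {A, ¬C, ∀s.C, ∃r.B, ∃r.¬C} (+ ∃-successors)
2. Hence ∀s.C ⊑ (∃r.B ⊓ C): not entailed.

No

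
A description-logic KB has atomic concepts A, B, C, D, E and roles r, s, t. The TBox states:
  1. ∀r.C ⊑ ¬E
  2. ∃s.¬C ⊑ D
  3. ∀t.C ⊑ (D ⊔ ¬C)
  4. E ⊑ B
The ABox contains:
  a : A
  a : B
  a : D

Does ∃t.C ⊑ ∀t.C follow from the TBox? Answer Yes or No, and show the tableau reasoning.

1. ∃t.C ⊑ ∀t.C  ⇔  (∃t.C ⊓ ∃t.¬C) unsat w.r.t. T
   open: L(x₀) ⊇ {¬E, ∀s.C, ∃t.C, ∃t.¬C} (+ ∃-successors)
2. Hence ∃t.C ⊑ ∀t.C: not entailed.

No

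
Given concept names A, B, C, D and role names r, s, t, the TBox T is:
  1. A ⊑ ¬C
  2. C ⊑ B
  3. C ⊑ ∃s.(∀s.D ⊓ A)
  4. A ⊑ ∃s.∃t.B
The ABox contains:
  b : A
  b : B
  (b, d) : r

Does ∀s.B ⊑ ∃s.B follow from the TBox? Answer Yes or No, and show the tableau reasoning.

No

1. ∀s.B ⊑ ∃s.B  ⇔  (∀s.B ⊓ ∀s.¬B) unsat w.r.t. T
   open: L(x₀) ⊇ {¬A, ¬C, ∀s.B, ∀s.¬B}
2. Hence ∀s.B ⊑ ∃s.B: not entailed.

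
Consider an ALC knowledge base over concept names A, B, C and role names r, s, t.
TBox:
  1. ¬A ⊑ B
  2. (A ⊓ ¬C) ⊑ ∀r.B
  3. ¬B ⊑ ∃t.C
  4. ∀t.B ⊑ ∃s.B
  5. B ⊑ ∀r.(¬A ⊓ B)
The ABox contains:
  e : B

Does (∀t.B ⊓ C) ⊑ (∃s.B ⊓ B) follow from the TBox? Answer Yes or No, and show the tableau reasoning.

1. (∀t.B ⊓ C) ⊑ (∃s.B ⊓ B)  ⇔  ((∀t.B ⊓ C) ⊓ (∀s.¬B ⊔ ¬B)) unsat w.r.t. T
   apply at x₀: ∀t.B⊑∃s.B
   open: L(x₀) ⊇ {A, C, ¬B, ∀t.B, ∃s.B, …} (+ ∃-successors)
2. Hence (∀t.B ⊓ C) ⊑ (∃s.B ⊓ B): not entailed.

No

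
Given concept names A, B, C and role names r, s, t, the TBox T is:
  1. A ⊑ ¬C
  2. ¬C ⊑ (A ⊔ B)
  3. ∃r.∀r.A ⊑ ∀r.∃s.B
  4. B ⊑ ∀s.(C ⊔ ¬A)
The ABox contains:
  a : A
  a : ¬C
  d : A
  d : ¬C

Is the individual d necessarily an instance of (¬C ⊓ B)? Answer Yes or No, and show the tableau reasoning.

No

1. d : (¬C ⊓ B)?  L(d) = {A, ¬C} ∪ {(C ⊔ ¬B)}
   apply at d: ¬C⊑(A ⊔ B)
   open: L(d) ⊇ {A, ¬B, ¬C, ∀r.∃r.¬A} — d ∉ (¬C ⊓ B) possible
2. Hence d : (¬C ⊓ B): not entailed.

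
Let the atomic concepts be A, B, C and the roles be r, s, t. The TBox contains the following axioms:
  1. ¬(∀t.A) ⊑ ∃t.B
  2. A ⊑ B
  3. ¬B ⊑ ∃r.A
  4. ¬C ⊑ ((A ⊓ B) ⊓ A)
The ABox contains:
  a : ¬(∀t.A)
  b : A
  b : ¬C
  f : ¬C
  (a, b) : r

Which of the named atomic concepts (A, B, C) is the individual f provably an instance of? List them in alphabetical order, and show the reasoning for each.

1. f : A?  L(f) = {¬C} ∪ {¬A}
   clash {A, ¬A} at f — f ∈ A
2. f : B?  L(f) = {¬C} ∪ {¬B}
   clash {B, ¬B} at f — f ∈ B
3. f : C?  L(f) = {¬C} ∪ {¬C}
   apply at f: ¬C⊑((A ⊓ B) ⊓ A)
   open: L(f) ⊇ {A, B, ¬C, ∀t.A} — f ∉ C possible
4. Entailed for f: {A, B}

{A, B}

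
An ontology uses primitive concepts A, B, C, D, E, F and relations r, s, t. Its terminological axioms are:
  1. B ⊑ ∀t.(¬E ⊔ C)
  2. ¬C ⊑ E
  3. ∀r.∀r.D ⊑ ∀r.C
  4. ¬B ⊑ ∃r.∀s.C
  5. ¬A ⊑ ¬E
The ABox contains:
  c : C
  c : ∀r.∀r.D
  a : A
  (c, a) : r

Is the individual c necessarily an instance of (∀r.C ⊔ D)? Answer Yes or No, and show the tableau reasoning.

Yes

1. c : (∀r.C ⊔ D)?  L(c) = {C, ∀r.∀r.D} ∪ {(∃r.¬C ⊓ ¬D)}
   clash {C, ¬C} at an ∃-successor — c ∈ (∀r.C ⊔ D)
2. Hence c : (∀r.C ⊔ D): entailed.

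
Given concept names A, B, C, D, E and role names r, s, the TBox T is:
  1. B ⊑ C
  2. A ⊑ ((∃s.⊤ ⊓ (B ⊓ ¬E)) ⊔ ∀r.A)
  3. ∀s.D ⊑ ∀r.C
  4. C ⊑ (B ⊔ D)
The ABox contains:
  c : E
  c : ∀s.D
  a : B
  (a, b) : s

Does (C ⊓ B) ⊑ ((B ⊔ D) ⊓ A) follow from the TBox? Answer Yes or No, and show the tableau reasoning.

No

1. (C ⊓ B) ⊑ ((B ⊔ D) ⊓ A)  ⇔  ((C ⊓ B) ⊓ ((¬B ⊓ ¬D) ⊔ ¬A)) unsat w.r.t. T
   apply at x₀: C⊑(B ⊔ D)
   open: L(x₀) ⊇ {B, C, ¬A, ∃s.¬D} (+ ∃-successors)
2. Hence (C ⊓ B) ⊑ ((B ⊔ D) ⊓ A): not entailed.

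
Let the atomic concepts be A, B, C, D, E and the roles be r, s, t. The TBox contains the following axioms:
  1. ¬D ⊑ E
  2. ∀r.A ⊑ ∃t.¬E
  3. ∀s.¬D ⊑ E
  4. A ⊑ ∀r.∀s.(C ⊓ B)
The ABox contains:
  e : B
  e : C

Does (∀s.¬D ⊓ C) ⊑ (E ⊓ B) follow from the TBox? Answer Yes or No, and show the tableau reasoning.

No

1. (∀s.¬D ⊓ C) ⊑ (E ⊓ B)  ⇔  ((∀s.¬D ⊓ C) ⊓ (¬E ⊔ ¬B)) unsat w.r.t. T
   apply at x₀: ∀s.¬D⊑E
   open: L(x₀) ⊇ {C, D, E, ¬A, ¬B, …} (+ ∃-successors)
2. Hence (∀s.¬D ⊓ C) ⊑ (E ⊓ B): not entailed.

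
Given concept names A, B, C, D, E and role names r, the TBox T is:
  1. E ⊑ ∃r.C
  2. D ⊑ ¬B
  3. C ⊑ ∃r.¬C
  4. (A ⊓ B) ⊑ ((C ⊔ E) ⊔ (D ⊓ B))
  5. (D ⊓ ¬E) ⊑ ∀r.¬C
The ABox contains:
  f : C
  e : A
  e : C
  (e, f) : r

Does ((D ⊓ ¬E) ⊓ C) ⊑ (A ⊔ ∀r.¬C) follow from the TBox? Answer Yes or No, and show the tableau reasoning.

Yes

1. ((D ⊓ ¬E) ⊓ C) ⊑ (A ⊔ ∀r.¬C)  ⇔  (((D ⊓ ¬E) ⊓ C) ⊓ (¬A ⊓ ∃r.C)) unsat w.r.t. T
   all branches close; clash {B, ¬B} at x₀
2. Hence ((D ⊓ ¬E) ⊓ C) ⊑ (A ⊔ ∀r.¬C): entailed.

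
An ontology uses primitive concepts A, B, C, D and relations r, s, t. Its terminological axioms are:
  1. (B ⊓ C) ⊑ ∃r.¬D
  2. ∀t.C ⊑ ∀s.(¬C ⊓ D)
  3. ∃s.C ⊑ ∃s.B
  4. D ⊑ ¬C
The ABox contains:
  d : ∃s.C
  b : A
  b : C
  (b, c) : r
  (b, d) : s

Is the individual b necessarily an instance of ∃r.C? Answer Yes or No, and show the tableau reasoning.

No

1. b : ∃r.C?  L(b) = {A, C} ∪ {∀r.¬C}
   open: L(b) ⊇ {A, C, ¬B, ¬D, ∀r.¬C, …} (+ ∃-successors) — b ∉ ∃r.C possible
2. Hence b : ∃r.C: not entailed.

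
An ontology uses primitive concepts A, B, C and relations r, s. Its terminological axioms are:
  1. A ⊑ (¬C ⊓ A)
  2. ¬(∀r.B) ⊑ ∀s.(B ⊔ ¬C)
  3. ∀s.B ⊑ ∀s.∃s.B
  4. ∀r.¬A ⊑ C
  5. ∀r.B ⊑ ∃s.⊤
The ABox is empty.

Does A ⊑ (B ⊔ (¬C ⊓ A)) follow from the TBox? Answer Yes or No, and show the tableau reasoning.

Yes

1. A ⊑ (B ⊔ (¬C ⊓ A))  ⇔  (A ⊓ (¬B ⊓ (C ⊔ ¬A))) unsat w.r.t. T
   all branches close; clash {A, ¬A} at x₀
2. Hence A ⊑ (B ⊔ (¬C ⊓ A)): entailed.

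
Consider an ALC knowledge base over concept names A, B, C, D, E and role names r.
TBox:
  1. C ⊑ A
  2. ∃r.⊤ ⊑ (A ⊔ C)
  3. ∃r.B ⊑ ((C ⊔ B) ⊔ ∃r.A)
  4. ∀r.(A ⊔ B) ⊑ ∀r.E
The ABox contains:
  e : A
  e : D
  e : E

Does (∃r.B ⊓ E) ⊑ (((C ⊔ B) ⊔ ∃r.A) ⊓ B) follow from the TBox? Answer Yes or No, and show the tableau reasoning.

No

1. (∃r.B ⊓ E) ⊑ (((C ⊔ B) ⊔ ∃r.A) ⊓ B)  ⇔  ((∃r.B ⊓ E) ⊓ (((¬C ⊓ ¬B) ⊓ ∀r.¬A) ⊔ ¬B)) unsat w.r.t. T
   apply at x₀: ∃r.B⊑((C ⊔ B) ⊔ ∃r.A)
   open: L(x₀) ⊇ {A, E, ¬B, ¬C, ∃r.(¬A ⊓ ¬B), …} (+ ∃-successors)
2. Hence (∃r.B ⊓ E) ⊑ (((C ⊔ B) ⊔ ∃r.A) ⊓ B): not entailed.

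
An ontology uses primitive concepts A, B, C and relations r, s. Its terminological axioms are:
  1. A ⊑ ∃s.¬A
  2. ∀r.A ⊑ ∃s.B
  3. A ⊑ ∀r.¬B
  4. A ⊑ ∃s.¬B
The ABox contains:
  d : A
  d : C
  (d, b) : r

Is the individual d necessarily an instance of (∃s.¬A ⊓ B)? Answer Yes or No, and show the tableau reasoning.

1. d : (∃s.¬A ⊓ B)?  L(d) = {A, C} ∪ {(∀s.A ⊔ ¬B)}
   apply at d: A⊑∃s.¬A; A⊑∀r.¬B; A⊑∃s.¬B
   open: L(d) ⊇ {A, C, ¬B, ∀r.¬B, ∃r.¬A, …} (+ ∃-successors) — d ∉ (∃s.¬A ⊓ B) possible
2. Hence d : (∃s.¬A ⊓ B): not entailed.

No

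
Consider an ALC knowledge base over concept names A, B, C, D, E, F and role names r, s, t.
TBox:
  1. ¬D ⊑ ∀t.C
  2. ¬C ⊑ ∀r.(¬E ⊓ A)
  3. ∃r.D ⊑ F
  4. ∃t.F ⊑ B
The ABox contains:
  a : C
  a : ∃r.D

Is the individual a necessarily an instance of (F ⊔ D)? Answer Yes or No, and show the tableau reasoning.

Yes

1. a : (F ⊔ D)?  L(a) = {C, ∃r.D} ∪ {(¬F ⊓ ¬D)}
   clash {F, ¬F} at a — a ∈ (F ⊔ D)
2. Hence a : (F ⊔ D): entailed.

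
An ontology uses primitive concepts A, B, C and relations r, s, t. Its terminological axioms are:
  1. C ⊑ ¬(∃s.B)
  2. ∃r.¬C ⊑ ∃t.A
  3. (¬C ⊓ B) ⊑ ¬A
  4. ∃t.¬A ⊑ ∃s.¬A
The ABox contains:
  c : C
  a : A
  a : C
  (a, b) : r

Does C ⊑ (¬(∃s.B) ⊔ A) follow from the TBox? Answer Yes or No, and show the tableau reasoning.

Yes

1. C ⊑ (¬(∃s.B) ⊔ A)  ⇔  (C ⊓ (∃s.B ⊓ ¬A)) unsat w.r.t. T
   all branches close; clash {B, ¬B} at an ∃-successor
2. Hence C ⊑ (¬(∃s.B) ⊔ A): entailed.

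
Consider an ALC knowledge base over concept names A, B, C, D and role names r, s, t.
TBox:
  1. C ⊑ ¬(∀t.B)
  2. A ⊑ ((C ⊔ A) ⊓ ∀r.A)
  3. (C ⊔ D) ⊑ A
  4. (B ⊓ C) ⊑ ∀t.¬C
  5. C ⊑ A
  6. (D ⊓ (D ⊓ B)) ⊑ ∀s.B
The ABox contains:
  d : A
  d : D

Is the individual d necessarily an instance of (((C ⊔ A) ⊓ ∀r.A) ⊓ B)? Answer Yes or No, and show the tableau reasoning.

1. d : (((C ⊔ A) ⊓ ∀r.A) ⊓ B)?  L(d) = {A, D} ∪ {(((¬C ⊓ ¬A) ⊔ ∃r.¬A) ⊔ ¬B)}
   apply at d: A⊑((C ⊔ A) ⊓ ∀r.A)
   open: L(d) ⊇ {A, D, ¬B, ¬C, ∀r.A} — d ∉ (((C ⊔ A) ⊓ ∀r.A) ⊓ B) possible
2. Hence d : (((C ⊔ A) ⊓ ∀r.A) ⊓ B): not entailed.

No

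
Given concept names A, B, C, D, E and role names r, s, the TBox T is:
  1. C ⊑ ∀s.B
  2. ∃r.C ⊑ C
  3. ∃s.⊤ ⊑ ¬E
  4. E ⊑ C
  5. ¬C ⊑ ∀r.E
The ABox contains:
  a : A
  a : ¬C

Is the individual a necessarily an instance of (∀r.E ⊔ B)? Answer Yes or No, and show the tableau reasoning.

1. a : (∀r.E ⊔ B)?  L(a) = {A, ¬C} ∪ {(∃r.¬E ⊓ ¬B)}
   clash {C, ¬C} at a — a ∈ (∀r.E ⊔ B)
2. Hence a : (∀r.E ⊔ B): entailed.

Yes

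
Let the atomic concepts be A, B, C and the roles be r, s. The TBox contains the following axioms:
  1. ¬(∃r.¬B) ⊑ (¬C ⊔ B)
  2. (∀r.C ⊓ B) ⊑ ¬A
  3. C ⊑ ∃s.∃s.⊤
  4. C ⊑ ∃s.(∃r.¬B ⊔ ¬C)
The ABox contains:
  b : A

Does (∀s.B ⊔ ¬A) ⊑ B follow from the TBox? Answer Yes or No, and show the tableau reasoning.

No

1. (∀s.B ⊔ ¬A) ⊑ B  ⇔  ((∀s.B ⊔ ¬A) ⊓ ¬B) unsat w.r.t. T
   open: L(x₀) ⊇ {¬B, ¬C, ∀s.B, ∃r.¬B} (+ ∃-successors)
2. Hence (∀s.B ⊔ ¬A) ⊑ B: not entailed.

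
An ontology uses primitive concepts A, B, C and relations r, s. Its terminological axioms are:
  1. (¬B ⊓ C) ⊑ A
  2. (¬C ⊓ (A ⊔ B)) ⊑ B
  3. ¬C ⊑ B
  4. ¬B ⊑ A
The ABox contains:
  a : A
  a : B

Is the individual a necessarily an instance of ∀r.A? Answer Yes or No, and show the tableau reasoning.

No

1. a : ∀r.A?  L(a) = {A, B} ∪ {∃r.¬A}
   open: L(a) ⊇ {A, B, ∃r.¬A} (+ ∃-successors) — a ∉ ∀r.A possible
2. Hence a : ∀r.A: not entailed.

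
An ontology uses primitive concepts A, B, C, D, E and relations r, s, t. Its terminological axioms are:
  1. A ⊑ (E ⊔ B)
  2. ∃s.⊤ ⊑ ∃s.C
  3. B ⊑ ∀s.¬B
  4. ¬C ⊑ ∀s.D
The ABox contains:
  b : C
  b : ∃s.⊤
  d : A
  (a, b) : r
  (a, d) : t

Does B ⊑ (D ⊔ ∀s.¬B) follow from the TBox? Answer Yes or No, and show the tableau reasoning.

1. B ⊑ (D ⊔ ∀s.¬B)  ⇔  (B ⊓ (¬D ⊓ ∃s.B)) unsat w.r.t. T
   all branches close; clash {B, ¬B} at an ∃-successor
2. Hence B ⊑ (D ⊔ ∀s.¬B): entailed.

Yes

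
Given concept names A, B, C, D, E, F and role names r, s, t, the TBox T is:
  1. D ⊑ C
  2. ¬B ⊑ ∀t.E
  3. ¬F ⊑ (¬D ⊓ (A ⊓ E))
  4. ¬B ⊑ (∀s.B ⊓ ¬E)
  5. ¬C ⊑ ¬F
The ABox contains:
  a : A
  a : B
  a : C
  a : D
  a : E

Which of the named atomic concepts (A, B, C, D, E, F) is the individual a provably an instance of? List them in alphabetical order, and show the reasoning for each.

{A, B, C, D, E, F}

1. a : A?  L(a) = {A, B, C, D, E} ∪ {¬A}
   clash {A, ¬A} at a — a ∈ A
2. a : B?  L(a) = {A, B, C, D, E} ∪ {¬B}
   clash {B, ¬B} at a — a ∈ B
3. a : C?  L(a) = {A, B, C, D, E} ∪ {¬C}
   clash {C, ¬C} at a — a ∈ C
4. a : D?  L(a) = {A, B, C, D, E} ∪ {¬D}
   clash {D, ¬D} at a — a ∈ D
5. a : E?  L(a) = {A, B, C, D, E} ∪ {¬E}
   clash {E, ¬E} at a — a ∈ E
6. a : F?  L(a) = {A, B, C, D, E} ∪ {¬F}
   clash {D, ¬D} at a — a ∈ F
7. Entailed for a: {A, B, C, D, E, F}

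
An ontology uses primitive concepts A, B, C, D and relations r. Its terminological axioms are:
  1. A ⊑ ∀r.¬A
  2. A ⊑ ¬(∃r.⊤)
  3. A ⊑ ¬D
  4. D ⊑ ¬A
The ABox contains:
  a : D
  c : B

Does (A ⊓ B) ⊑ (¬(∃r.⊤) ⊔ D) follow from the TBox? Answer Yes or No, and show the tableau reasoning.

1. (A ⊓ B) ⊑ (¬(∃r.⊤) ⊔ D)  ⇔  ((A ⊓ B) ⊓ (∃r.⊤ ⊓ ¬D)) unsat w.r.t. T
   all branches close; clash ⊥ at an ∃-successor
2. Hence (A ⊓ B) ⊑ (¬(∃r.⊤) ⊔ D): entailed.

Yes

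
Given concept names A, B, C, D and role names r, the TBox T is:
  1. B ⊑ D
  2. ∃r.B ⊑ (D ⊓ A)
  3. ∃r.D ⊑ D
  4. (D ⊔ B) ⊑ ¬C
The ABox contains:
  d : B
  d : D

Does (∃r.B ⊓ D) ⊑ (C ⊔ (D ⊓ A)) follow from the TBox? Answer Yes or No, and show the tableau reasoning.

1. (∃r.B ⊓ D) ⊑ (C ⊔ (D ⊓ A))  ⇔  ((∃r.B ⊓ D) ⊓ (¬C ⊓ (¬D ⊔ ¬A))) unsat w.r.t. T
   all branches close; clash {A, ¬A} at x₀
2. Hence (∃r.B ⊓ D) ⊑ (C ⊔ (D ⊓ A)): entailed.

Yes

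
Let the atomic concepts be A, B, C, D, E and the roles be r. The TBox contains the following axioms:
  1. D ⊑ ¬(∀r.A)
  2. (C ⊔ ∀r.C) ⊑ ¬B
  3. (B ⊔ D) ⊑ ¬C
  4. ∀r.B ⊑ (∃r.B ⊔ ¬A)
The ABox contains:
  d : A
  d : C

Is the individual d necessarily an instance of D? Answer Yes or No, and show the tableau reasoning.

No

1. d : D?  L(d) = {A, C} ∪ {¬D}
   open: L(d) ⊇ {A, C, ¬B, ¬D, ∃r.¬B} (+ ∃-successors) — d ∉ D possible
2. Hence d : D: not entailed.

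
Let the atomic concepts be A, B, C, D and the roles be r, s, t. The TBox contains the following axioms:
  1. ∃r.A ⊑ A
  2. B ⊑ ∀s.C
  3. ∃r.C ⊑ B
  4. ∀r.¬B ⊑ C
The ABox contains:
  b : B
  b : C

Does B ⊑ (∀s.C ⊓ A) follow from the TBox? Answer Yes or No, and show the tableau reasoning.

No

1. B ⊑ (∀s.C ⊓ A)  ⇔  (B ⊓ (∃s.¬C ⊔ ¬A)) unsat w.r.t. T
   apply at x₀: B⊑∀s.C
   open: L(x₀) ⊇ {B, ¬A, ∀r.¬A, ∀s.C, ∃r.B} (+ ∃-successors)
2. Hence B ⊑ (∀s.C ⊓ A): not entailed.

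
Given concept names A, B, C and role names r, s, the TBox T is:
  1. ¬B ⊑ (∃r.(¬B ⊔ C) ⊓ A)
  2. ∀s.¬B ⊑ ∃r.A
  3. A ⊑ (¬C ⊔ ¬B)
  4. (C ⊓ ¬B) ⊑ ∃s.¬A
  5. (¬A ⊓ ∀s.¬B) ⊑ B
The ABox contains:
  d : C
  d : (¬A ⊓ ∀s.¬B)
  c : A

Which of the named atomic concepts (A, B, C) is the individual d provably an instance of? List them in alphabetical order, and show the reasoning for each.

1. d : A?  L(d) = {C, (¬A ⊓ ∀s.¬B)} ∪ {¬A}
   apply at d: ∀s.¬B⊑∃r.A; (¬A ⊓ ∀s.¬B)⊑B
   open: L(d) ⊇ {B, C, ¬A, ∀s.¬B, ∃r.A} (+ ∃-successors) — d ∉ A possible
2. d : B?  L(d) = {C, (¬A ⊓ ∀s.¬B)} ∪ {¬B}
   clash {B, ¬B} at d — d ∈ B
3. d : C?  L(d) = {C, (¬A ⊓ ∀s.¬B)} ∪ {¬C}
   clash {C, ¬C} at d — d ∈ C
4. Entailed for d: {B, C}

{B, C}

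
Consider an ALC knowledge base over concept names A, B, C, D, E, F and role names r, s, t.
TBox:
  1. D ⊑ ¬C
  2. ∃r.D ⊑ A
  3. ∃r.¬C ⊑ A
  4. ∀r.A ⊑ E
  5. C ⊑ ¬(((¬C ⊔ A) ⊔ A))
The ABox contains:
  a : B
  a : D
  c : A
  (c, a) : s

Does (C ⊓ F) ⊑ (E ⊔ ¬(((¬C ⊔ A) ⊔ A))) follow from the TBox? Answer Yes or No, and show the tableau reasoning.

1. (C ⊓ F) ⊑ (E ⊔ ¬(((¬C ⊔ A) ⊔ A)))  ⇔  ((C ⊓ F) ⊓ (¬E ⊓ ((¬C ⊔ A) ⊔ A))) unsat w.r.t. T
   all branches close; clash {C, ¬C} at x₀
2. Hence (C ⊓ F) ⊑ (E ⊔ ¬(((¬C ⊔ A) ⊔ A))): entailed.

Yes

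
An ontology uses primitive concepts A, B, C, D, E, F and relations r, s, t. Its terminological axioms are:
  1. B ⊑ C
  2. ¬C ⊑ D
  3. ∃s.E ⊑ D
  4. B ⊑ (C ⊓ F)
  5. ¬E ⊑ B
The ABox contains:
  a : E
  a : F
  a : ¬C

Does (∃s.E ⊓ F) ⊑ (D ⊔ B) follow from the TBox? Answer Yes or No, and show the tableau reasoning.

1. (∃s.E ⊓ F) ⊑ (D ⊔ B)  ⇔  ((∃s.E ⊓ F) ⊓ (¬D ⊓ ¬B)) unsat w.r.t. T
   all branches close; clash {D, ¬D} at x₀
2. Hence (∃s.E ⊓ F) ⊑ (D ⊔ B): entailed.

Yes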